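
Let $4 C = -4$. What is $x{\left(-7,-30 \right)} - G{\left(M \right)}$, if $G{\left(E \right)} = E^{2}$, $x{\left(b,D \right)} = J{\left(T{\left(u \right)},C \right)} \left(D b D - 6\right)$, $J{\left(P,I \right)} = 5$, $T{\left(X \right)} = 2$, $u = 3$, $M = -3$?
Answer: $-31539$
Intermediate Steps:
$C = -1$ ($C = \frac{1}{4} \left(-4\right) = -1$)
$x{\left(b,D \right)} = -30 + 5 b D^{2}$ ($x{\left(b,D \right)} = 5 \left(D b D - 6\right) = 5 \left(b D^{2} - 6\right) = 5 \left(-6 + b D^{2}\right) = -30 + 5 b D^{2}$)
$x{\left(-7,-30 \right)} - G{\left(M \right)} = \left(-30 + 5 \left(-7\right) \left(-30\right)^{2}\right) - \left(-3\right)^{2} = \left(-30 + 5 \left(-7\right) 900\right) - 9 = \left(-30 - 31500\right) - 9 = -31530 - 9 = -31539$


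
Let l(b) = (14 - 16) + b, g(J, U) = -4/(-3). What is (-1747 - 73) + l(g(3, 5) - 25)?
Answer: -5537/3 ≈ -1845.7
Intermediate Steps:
g(J, U) = 4/3 (g(J, U) = -4*(-⅓) = 4/3)
l(b) = -2 + b
(-1747 - 73) + l(g(3, 5) - 25) = (-1747 - 73) + (-2 + (4/3 - 25)) = -1820 + (-2 - 71/3) = -1820 - 77/3 = -5537/3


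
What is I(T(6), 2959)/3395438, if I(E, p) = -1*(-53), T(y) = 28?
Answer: 53/3395438 ≈ 1.5609e-5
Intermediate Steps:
I(E, p) = 53
I(T(6), 2959)/3395438 = 53/3395438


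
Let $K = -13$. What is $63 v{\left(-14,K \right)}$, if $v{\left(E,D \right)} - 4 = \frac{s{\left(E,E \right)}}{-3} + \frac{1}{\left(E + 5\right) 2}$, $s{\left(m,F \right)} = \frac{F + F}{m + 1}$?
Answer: $\frac{5285}{26} \approx 203.27$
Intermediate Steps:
$s{\left(m,F \right)} = \frac{2 F}{1 + m}$
$v{\left(E,D \right)} = 4 + \frac{1}{2 \left(5 + E\right)} - \frac{2 E}{3 \left(1 + E\right)}$ ($v{\left(E,D \right)} = 4 + \left(\frac{2 E \frac{1}{1 + E}}{-3} + \frac{1}{\left(E + 5\right) 2}\right) = 4 + \left(\frac{2 E}{1 + E} \left(- \frac{1}{3}\right) + \frac{1}{5 + E} \frac{1}{2}\right) = 4 - \left(- \frac{1}{2 \left(5 + E\right)} + \frac{2 E}{3 \left(1 + E\right)}\right) = 4 + \frac{1}{2 \left(5 + E\right)} - \frac{2 E}{3 \left(1 + E\right)}$)
$63 v{\left(-14,K \right)} = 63 \frac{123 + 20 \left(-14\right)^{2} + 127 \left(-14\right)}{6 \left(5 + \left(-14\right)^{2} + 6 \left(-14\right)\right)} = 63 \frac{123 + 20 \cdot 196 - 1778}{6 \left(5 + 196 - 84\right)} = 63 \frac{123 + 3920 - 1778}{6 \cdot 117} = 63 \cdot \frac{1}{6} \cdot \frac{1}{117} \cdot 2265 = 63 \cdot \frac{755}{234} = \frac{5285}{26}$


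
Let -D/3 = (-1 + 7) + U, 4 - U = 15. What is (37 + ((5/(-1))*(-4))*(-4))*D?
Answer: -645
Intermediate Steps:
U = -11 (U = 4 - 1*15 = 4 - 15 = -11)
D = 15 (D = -3*((-1 + 7) - 11) = -3*(6 - 11) = -3*(-5) = 15)
(37 + ((5/(-1))*(-4))*(-4))*D = (37 + ((5/(-1))*(-4))*(-4))*15 = (37 + ((5*(-1))*(-4))*(-4))*15 = (37 - 5*(-4)*(-4))*15 = (37 + 20*(-4))*15 = (37 - 80)*15 = -43*15 = -645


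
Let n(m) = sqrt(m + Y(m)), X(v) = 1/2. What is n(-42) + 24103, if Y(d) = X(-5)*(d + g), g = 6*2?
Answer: 24103 + I*sqrt(57) ≈ 24103.0 + 7.5498*I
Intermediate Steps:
X(v) = 1/2
g = 12
Y(d) = 6 + d/2 (Y(d) = (d + 12)/2 = (12 + d)/2 = 6 + d/2)
n(m) = sqrt(6 + 3*m/2) (n(m) = sqrt(m + (6 + m/2)) = sqrt(6 + 3*m/2))
n(-42) + 24103 = sqrt(24 + 6*(-42))/2 + 24103 = sqrt(24 - 252)/2 + 24103 = sqrt(-228)/2 + 24103 = (2*I*sqrt(57))/2 + 24103 = I*sqrt(57) + 24103 = 24103 + I*sqrt(57)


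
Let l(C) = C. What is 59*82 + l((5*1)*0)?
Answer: 4838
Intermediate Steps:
59*82 + l((5*1)*0) = 59*82 + (5*1)*0 = 4838 + 5*0 = 4838 + 0 = 4838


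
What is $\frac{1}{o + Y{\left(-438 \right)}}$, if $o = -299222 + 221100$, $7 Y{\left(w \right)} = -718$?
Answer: $- \frac{7}{547572} \approx -1.2784 \cdot 10^{-5}$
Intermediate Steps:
$Y{\left(w \right)} = - \frac{718}{7}$ ($Y{\left(w \right)} = \frac{1}{7} \left(-718\right) = - \frac{718}{7}$)
$o = -78122$
$\frac{1}{o + Y{\left(-438 \right)}} = \frac{1}{-78122 - \frac{718}{7}} = \frac{1}{- \frac{547572}{7}} = - \frac{7}{547572}$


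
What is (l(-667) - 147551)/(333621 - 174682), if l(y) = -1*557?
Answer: -148108/158939 ≈ -0.93185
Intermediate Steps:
l(y) = -557
(l(-667) - 147551)/(333621 - 174682) = (-557 - 147551)/(333621 - 174682) = -148108/158939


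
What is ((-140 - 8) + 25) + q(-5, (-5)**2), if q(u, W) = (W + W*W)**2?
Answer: 422377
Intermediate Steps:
q(u, W) = (W + W**2)**2
((-140 - 8) + 25) + q(-5, (-5)**2) = ((-140 - 8) + 25) + ((-5)**2)**2*(1 + (-5)**2)**2 = (-148 + 25) + 25**2*(1 + 25)**2 = -123 + 625*26**2 = -123 + 625*676 = -123 + 422500 = 422377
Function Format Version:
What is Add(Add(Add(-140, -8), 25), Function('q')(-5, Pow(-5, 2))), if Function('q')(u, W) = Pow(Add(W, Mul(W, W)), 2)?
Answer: 422377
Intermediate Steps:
Function('q')(u, W) = Pow(Add(W, Pow(W, 2)), 2)
Add(Add(Add(-140, -8), 25), Function('q')(-5, Pow(-5, 2))) = Add(Add(Add(-140, -8), 25), Mul(Pow(Pow(-5, 2), 2), Pow(Add(1, Pow(-5, 2)), 2))) = Add(Add(-148, 25), Mul(Pow(25, 2), Pow(Add(1, 25), 2))) = Add(-123, Mul(625, Pow(26, 2))) = Add(-123, Mul(625, 676)) = Add(-123, 422500) = 422377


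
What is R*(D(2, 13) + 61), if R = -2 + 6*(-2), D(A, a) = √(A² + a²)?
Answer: -854 - 14*√173 ≈ -1038.1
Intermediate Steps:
R = -14 (R = -2 - 12 = -14)
R*(D(2, 13) + 61) = -14*(√(2² + 13²) + 61) = -14*(√(4 + 169) + 61) = -14*(√173 + 61) = -14*(61 + √173) = -854 - 14*√173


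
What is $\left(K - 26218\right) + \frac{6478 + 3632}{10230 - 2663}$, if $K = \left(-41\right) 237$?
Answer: $- \frac{271910035}{7567} \approx -35934.0$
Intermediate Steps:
$K = -9717$
$\left(K - 26218\right) + \frac{6478 + 3632}{10230 - 2663} = \left(-9717 - 26218\right) + \frac{6478 + 3632}{10230 - 2663} = -35935 + \frac{10110}{7567} = - \frac{271910035}{7567}$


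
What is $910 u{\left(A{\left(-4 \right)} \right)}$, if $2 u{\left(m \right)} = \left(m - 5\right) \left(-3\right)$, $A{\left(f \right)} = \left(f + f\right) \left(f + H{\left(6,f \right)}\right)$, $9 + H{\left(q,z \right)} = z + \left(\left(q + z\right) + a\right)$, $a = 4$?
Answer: $-113295$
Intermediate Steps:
$H{\left(q,z \right)} = -5 + q + 2 z$ ($H{\left(q,z \right)} = -9 + \left(z + \left(\left(q + z\right) + 4\right)\right) = -9 + \left(z + \left(4 + q + z\right)\right) = -9 + \left(4 + q + 2 z\right) = -5 + q + 2 z$)
$A{\left(f \right)} = 2 f \left(1 + 3 f\right)$ ($A{\left(f \right)} = \left(f + f\right) \left(f + \left(-5 + 6 + 2 f\right)\right) = 2 f \left(f + \left(1 + 2 f\right)\right) = 2 f \left(1 + 3 f\right)$)
$u{\left(m \right)} = \frac{15}{2} - \frac{3 m}{2}$ ($u{\left(m \right)} = \frac{\left(m - 5\right) \left(-3\right)}{2} = \frac{\left(-5 + m\right) \left(-3\right)}{2} = \frac{15 - 3 m}{2} = \frac{15}{2} - \frac{3 m}{2}$)
$910 u{\left(A{\left(-4 \right)} \right)} = 910 \left(\frac{15}{2} - \frac{3 \cdot 2 \left(-4\right) \left(1 + 3 \left(-4\right)\right)}{2}\right) = 910 \left(\frac{15}{2} - \frac{3 \cdot 2 \left(-4\right) \left(1 - 12\right)}{2}\right) = 910 \left(\frac{15}{2} - \frac{3 \cdot 2 \left(-4\right) \left(-11\right)}{2}\right) = 910 \left(\frac{15}{2} - 132\right) = 910 \left(- \frac{249}{2}\right) = -113295$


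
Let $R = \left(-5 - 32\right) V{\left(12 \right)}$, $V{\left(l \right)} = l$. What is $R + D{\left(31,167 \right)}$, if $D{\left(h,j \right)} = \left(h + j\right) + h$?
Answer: $-215$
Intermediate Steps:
$R = -444$ ($R = \left(-5 - 32\right) 12 = \left(-37\right) 12 = -444$)
$D{\left(h,j \right)} = j + 2 h$
$R + D{\left(31,167 \right)} = -444 + \left(167 + 2 \cdot 31\right) = -444 + \left(167 + 62\right) = -444 + 229 = -215$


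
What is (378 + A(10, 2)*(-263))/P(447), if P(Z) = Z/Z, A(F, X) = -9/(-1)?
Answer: -1989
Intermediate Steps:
A(F, X) = 9 (A(F, X) = -9*(-1) = 9)
P(Z) = 1
(378 + A(10, 2)*(-263))/P(447) = (378 + 9*(-263))/1 = (378 - 2367)*1 = -1989*1 = -1989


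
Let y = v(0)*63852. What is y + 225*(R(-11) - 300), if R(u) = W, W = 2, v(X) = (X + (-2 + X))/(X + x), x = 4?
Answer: -98976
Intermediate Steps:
v(X) = (-2 + 2*X)/(4 + X) (v(X) = (X + (-2 + X))/(X + 4) = (-2 + 2*X)/(4 + X))
R(u) = 2
y = -31926 (y = (2*(-1 + 0)/(4 + 0))*63852 = (2*(-1)/4)*63852 = (2*(¼)*(-1))*63852 = -½*63852 = -31926)
y + 225*(R(-11) - 300) = -31926 + 225*(2 - 300) = -31926 + 225*(-298) = -31926 - 67050 = -98976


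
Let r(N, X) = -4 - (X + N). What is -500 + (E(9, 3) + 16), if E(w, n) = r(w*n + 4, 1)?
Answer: -520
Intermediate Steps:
r(N, X) = -4 - N - X (r(N, X) = -4 - (N + X) = -4 + (-N - X) = -4 - N - X)
E(w, n) = -9 - n*w (E(w, n) = -4 - (w*n + 4) - 1*1 = -4 - (n*w + 4) - 1 = -4 - (4 + n*w) - 1 = -4 + (-4 - n*w) - 1 = -9 - n*w)
-500 + (E(9, 3) + 16) = -500 + ((-9 - 1*3*9) + 16) = -500 + ((-9 - 27) + 16) = -500 + (-36 + 16) = -500 - 20 = -520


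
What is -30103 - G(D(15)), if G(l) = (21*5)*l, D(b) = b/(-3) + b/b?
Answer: -29683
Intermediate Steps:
D(b) = 1 - b/3 (D(b) = b*(-1/3) + 1 = -b/3 + 1 = 1 - b/3)
G(l) = 105*l
-30103 - G(D(15)) = -30103 - 105*(1 - 1/3*15) = -30103 - 105*(1 - 5) = -30103 - 105*(-4) = -30103 - 1*(-420) = -30103 + 420 = -29683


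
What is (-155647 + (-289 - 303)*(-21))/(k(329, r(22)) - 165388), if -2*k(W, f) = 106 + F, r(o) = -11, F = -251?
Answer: 286430/330631 ≈ 0.86631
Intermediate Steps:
k(W, f) = 145/2 (k(W, f) = -(106 - 251)/2 = -1/2*(-145) = 145/2)
(-155647 + (-289 - 303)*(-21))/(k(329, r(22)) - 165388) = (-155647 + (-289 - 303)*(-21))/(145/2 - 165388) = (-155647 - 592*(-21))/(-330631/2) = (-155647 + 12432)*(-2/330631) = -143215*(-2/330631) = 286430/330631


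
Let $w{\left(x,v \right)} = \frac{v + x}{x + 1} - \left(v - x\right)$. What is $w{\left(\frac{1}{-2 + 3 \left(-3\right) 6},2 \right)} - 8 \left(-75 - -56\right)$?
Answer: $\frac{468161}{3080} \approx 152.0$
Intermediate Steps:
$w{\left(x,v \right)} = x - v + \frac{v + x}{1 + x}$ ($w{\left(x,v \right)} = \frac{v + x}{1 + x} - \left(v - x\right) = x - v + \frac{v + x}{1 + x}$)
$w{\left(\frac{1}{-2 + 3 \left(-3\right) 6},2 \right)} - 8 \left(-75 - -56\right) = \frac{2 + \frac{1}{-2 + 3 \left(-3\right) 6} - 2}{\left(-2 + 3 \left(-3\right) 6\right) \left(1 + \frac{1}{-2 + 3 \left(-3\right) 6}\right)} - 8 \left(-75 - -56\right) = \frac{2 + \frac{1}{-2 - 54} - 2}{\left(-2 - 54\right) \left(1 + \frac{1}{-2 - 54}\right)} - 8 \left(-75 + 56\right) = \frac{2 + \frac{1}{-2 - 54} - 2}{\left(-2 - 54\right) \left(1 + \frac{1}{-2 - 54}\right)} - -152 = \frac{2 + \frac{1}{-56} - 2}{\left(-56\right) \left(1 + \frac{1}{-56}\right)} + 152 = - \frac{2 - \frac{1}{56} - 2}{56 \left(1 - \frac{1}{56}\right)} + 152 = \left(- \frac{1}{56}\right) \frac{1}{\frac{55}{56}} \left(- \frac{1}{56}\right) + 152 = \left(- \frac{1}{56}\right) \frac{56}{55} \left(- \frac{1}{56}\right) + 152 = \frac{1}{3080} + 152 = \frac{468161}{3080}$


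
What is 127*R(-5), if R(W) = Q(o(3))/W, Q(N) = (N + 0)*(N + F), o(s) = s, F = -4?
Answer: 381/5 ≈ 76.200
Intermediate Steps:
Q(N) = N*(-4 + N) (Q(N) = (N + 0)*(N - 4) = N*(-4 + N))
R(W) = -3/W (R(W) = (3*(-4 + 3))/W = (3*(-1))/W = -3/W)
127*R(-5) = 127*(-3/(-5)) = 127*(-3*(-1/5)) = 127*(3/5) = 381/5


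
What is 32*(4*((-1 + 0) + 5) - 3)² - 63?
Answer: 5345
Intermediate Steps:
32*(4*((-1 + 0) + 5) - 3)² - 63 = 32*(4*(-1 + 5) - 3)² - 63 = 32*(4*4 - 3)² - 63 = 32*(16 - 3)² - 63 = 32*13² - 63 = 32*169 - 63 = 5408 - 63 = 5345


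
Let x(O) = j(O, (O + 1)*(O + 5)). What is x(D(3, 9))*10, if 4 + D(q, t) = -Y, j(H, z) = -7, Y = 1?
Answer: -70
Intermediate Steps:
D(q, t) = -5 (D(q, t) = -4 - 1*1 = -4 - 1 = -5)
x(O) = -7
x(D(3, 9))*10 = -7*10 = -70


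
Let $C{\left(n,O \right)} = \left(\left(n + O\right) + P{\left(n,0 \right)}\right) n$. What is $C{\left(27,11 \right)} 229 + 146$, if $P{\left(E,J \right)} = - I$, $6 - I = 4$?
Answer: $222734$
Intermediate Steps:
$I = 2$ ($I = 6 - 4 = 2$)
$P{\left(E,J \right)} = -2$ ($P{\left(E,J \right)} = \left(-1\right) 2 = -2$)
$C{\left(n,O \right)} = n \left(-2 + O + n\right)$ ($C{\left(n,O \right)} = \left(\left(n + O\right) - 2\right) n = \left(\left(O + n\right) - 2\right) n = \left(-2 + O + n\right) n = n \left(-2 + O + n\right)$)
$C{\left(27,11 \right)} 229 + 146 = 27 \left(-2 + 11 + 27\right) 229 + 146 = 27 \cdot 36 \cdot 229 + 146 = 972 \cdot 229 + 146 = 222588 + 146 = 222734$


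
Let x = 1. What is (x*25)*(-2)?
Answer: -50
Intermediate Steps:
(x*25)*(-2) = (1*25)*(-2) = 25*(-2) = -50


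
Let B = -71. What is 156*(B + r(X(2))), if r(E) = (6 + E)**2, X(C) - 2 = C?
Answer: 4524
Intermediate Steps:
X(C) = 2 + C
156*(B + r(X(2))) = 156*(-71 + (6 + (2 + 2))**2) = 156*(-71 + (6 + 4)**2) = 156*(-71 + 10**2) = 156*(-71 + 100) = 156*29 = 4524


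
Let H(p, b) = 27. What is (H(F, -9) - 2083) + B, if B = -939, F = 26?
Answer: -2995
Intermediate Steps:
(H(F, -9) - 2083) + B = (27 - 2083) - 939 = -2056 - 939 = -2995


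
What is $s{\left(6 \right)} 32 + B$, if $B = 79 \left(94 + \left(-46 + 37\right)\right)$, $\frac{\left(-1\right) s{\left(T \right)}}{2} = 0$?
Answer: $6715$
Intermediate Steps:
$s{\left(T \right)} = 0$ ($s{\left(T \right)} = \left(-2\right) 0 = 0$)
$B = 6715$ ($B = 79 \left(94 - 9\right) = 79 \cdot 85 = 6715$)
$s{\left(6 \right)} 32 + B = 0 \cdot 32 + 6715 = 0 + 6715 = 6715$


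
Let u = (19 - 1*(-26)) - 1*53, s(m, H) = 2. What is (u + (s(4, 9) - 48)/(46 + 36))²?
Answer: 123201/1681 ≈ 73.290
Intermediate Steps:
u = -8 (u = (19 + 26) - 53 = 45 - 53 = -8)
(u + (s(4, 9) - 48)/(46 + 36))² = (-8 + (2 - 48)/(46 + 36))² = (-8 - 46/82)² = (-8 - 46*1/82)² = (-8 - 23/41)² = (-351/41)² = 123201/1681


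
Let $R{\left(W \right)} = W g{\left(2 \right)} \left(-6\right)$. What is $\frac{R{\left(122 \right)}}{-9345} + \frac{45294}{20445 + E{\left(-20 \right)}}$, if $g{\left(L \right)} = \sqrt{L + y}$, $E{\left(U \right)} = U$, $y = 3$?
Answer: $\frac{45294}{20425} + \frac{244 \sqrt{5}}{3115} \approx 2.3927$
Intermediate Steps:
$g{\left(L \right)} = \sqrt{3 + L}$ ($g{\left(L \right)} = \sqrt{L + 3} = \sqrt{3 + L}$)
$R{\left(W \right)} = - 6 W \sqrt{5}$ ($R{\left(W \right)} = W \sqrt{3 + 2} \left(-6\right) = W \sqrt{5} \left(-6\right) = - 6 W \sqrt{5}$)
$\frac{R{\left(122 \right)}}{-9345} + \frac{45294}{20445 + E{\left(-20 \right)}} = \frac{\left(-6\right) 122 \sqrt{5}}{-9345} + \frac{45294}{20445 - 20} = - 732 \sqrt{5} \left(- \frac{1}{9345}\right) + \frac{45294}{20425} = \frac{244 \sqrt{5}}{3115} + 45294 \cdot \frac{1}{20425} = \frac{244 \sqrt{5}}{3115} + \frac{45294}{20425} = \frac{45294}{20425} + \frac{244 \sqrt{5}}{3115}$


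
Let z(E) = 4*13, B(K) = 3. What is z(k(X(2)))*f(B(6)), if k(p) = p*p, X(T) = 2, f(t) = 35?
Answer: 1820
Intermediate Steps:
k(p) = p²
z(E) = 52
z(k(X(2)))*f(B(6)) = 52*35 = 1820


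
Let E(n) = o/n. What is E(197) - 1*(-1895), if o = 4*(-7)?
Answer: 373287/197 ≈ 1894.9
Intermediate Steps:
o = -28
E(n) = -28/n
E(197) - 1*(-1895) = -28/197 - 1*(-1895) = -28*1/197 + 1895 = -28/197 + 1895 = 373287/197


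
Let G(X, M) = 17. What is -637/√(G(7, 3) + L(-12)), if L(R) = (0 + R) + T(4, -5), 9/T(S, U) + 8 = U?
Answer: -91*√182/4 ≈ -306.91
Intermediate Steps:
T(S, U) = 9/(-8 + U)
L(R) = -9/13 + R (L(R) = (0 + R) + 9/(-8 - 5) = R + 9/(-13) = R + 9*(-1/13) = R - 9/13 = -9/13 + R)
-637/√(G(7, 3) + L(-12)) = -637/√(17 + (-9/13 - 12)) = -637/√(17 - 165/13) = -637*√182/28 = -91*√182/4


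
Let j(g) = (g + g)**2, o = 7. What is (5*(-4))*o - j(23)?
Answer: -2256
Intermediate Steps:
j(g) = 4*g**2 (j(g) = (2*g)**2 = 4*g**2)
(5*(-4))*o - j(23) = (5*(-4))*7 - 4*23**2 = -20*7 - 4*529 = -140 - 1*2116 = -140 - 2116 = -2256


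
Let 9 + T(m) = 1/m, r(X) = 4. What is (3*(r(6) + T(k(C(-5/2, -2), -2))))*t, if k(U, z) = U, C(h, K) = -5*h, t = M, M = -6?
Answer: 2214/25 ≈ 88.560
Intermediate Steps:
t = -6
T(m) = -9 + 1/m
(3*(r(6) + T(k(C(-5/2, -2), -2))))*t = (3*(4 + (-9 + 1/(-(-25)/2))))*(-6) = (3*(4 + (-9 + 1/(-5*(-5/2)))))*(-6) = (3*(4 + (-9 + 1/(25/2))))*(-6) = (3*(4 + (-9 + 2/25)))*(-6) = (3*(4 - 223/25))*(-6) = (3*(-123/25))*(-6) = -369/25*(-6) = 2214/25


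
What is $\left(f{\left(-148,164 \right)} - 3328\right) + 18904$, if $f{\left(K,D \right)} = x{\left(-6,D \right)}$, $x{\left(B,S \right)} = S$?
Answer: $15740$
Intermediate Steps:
$f{\left(K,D \right)} = D$
$\left(f{\left(-148,164 \right)} - 3328\right) + 18904 = \left(164 - 3328\right) + 18904 = -3164 + 18904 = 15740$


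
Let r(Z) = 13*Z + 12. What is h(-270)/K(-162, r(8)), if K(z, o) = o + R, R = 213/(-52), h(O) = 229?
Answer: 11908/5819 ≈ 2.0464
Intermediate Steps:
r(Z) = 12 + 13*Z
R = -213/52 (R = 213*(-1/52) = -213/52 ≈ -4.0962)
K(z, o) = -213/52 + o (K(z, o) = o - 213/52 = -213/52 + o)
h(-270)/K(-162, r(8)) = 229/(-213/52 + (12 + 13*8)) = 229/(-213/52 + (12 + 104)) = 229/(-213/52 + 116) = 229/(5819/52) = 229*(52/5819) = 11908/5819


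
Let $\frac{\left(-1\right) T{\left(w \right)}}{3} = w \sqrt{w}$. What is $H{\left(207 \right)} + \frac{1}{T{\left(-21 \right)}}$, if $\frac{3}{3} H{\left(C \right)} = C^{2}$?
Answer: $42849 - \frac{i \sqrt{21}}{1323} \approx 42849.0 - 0.0034638 i$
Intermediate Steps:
$T{\left(w \right)} = - 3 w^{\frac{3}{2}}$ ($T{\left(w \right)} = - 3 w \sqrt{w} = - 3 w^{\frac{3}{2}}$)
$H{\left(C \right)} = C^{2}$
$H{\left(207 \right)} + \frac{1}{T{\left(-21 \right)}} = 207^{2} + \frac{1}{\left(-3\right) \left(-21\right)^{\frac{3}{2}}} = 42849 + \frac{1}{\left(-3\right) \left(- 21 i \sqrt{21}\right)} = 42849 + \frac{1}{63 i \sqrt{21}} = 42849 - \frac{i \sqrt{21}}{1323}$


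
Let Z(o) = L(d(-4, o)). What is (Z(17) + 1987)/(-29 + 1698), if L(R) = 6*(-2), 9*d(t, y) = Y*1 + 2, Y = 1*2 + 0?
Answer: 1975/1669 ≈ 1.1833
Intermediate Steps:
Y = 2 (Y = 2 + 0 = 2)
d(t, y) = 4/9 (d(t, y) = (2*1 + 2)/9 = (2 + 2)/9 = (1/9)*4 = 4/9)
L(R) = -12
Z(o) = -12
(Z(17) + 1987)/(-29 + 1698) = (-12 + 1987)/(-29 + 1698) = 1975/1669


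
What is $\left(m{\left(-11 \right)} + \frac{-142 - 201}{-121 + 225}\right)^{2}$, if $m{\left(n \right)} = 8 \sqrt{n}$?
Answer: $\frac{\left(343 - 832 i \sqrt{11}\right)^{2}}{10816} \approx -693.12 - 175.02 i$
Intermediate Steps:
$\left(m{\left(-11 \right)} + \frac{-142 - 201}{-121 + 225}\right)^{2} = \left(8 \sqrt{-11} + \frac{-142 - 201}{-121 + 225}\right)^{2} = \left(8 i \sqrt{11} - \frac{343}{104}\right)^{2} = \left(- \frac{343}{104} + 8 i \sqrt{11}\right)^{2}$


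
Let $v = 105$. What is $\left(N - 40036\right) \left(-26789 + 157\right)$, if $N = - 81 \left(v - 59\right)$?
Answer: $1165469584$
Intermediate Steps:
$N = -3726$ ($N = - 81 \left(105 - 59\right) = - 81 \cdot 46 = \left(-1\right) 3726 = -3726$)
$\left(N - 40036\right) \left(-26789 + 157\right) = \left(-3726 - 40036\right) \left(-26789 + 157\right) = \left(-43762\right) \left(-26632\right) = 1165469584$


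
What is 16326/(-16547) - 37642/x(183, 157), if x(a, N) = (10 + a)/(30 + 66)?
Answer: -59797919622/3193571 ≈ -18724.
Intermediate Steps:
x(a, N) = 5/48 + a/96 (x(a, N) = (10 + a)/96 = (10 + a)*(1/96) = 5/48 + a/96)
16326/(-16547) - 37642/x(183, 157) = 16326/(-16547) - 37642/(5/48 + (1/96)*183) = 16326*(-1/16547) - 37642/(5/48 + 61/32) = -16326/16547 - 37642/193/96 = -16326/16547 - 37642*96/193 = -16326/16547 - 3613632/193 = -59797919622/3193571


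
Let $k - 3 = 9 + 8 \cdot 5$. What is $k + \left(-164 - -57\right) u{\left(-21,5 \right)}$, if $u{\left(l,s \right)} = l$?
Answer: $2299$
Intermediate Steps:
$k = 52$ ($k = 3 + \left(9 + 8 \cdot 5\right) = 3 + \left(9 + 40\right) = 3 + 49 = 52$)
$k + \left(-164 - -57\right) u{\left(-21,5 \right)} = 52 + \left(-164 - -57\right) \left(-21\right) = 52 + \left(-164 + 57\right) \left(-21\right) = 52 - -2247 = 52 + 2247 = 2299$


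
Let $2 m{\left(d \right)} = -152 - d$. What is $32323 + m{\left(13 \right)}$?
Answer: $\frac{64481}{2} \approx 32241.0$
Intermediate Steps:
$m{\left(d \right)} = -76 - \frac{d}{2}$ ($m{\left(d \right)} = \frac{-152 - d}{2} = -76 - \frac{d}{2}$)
$32323 + m{\left(13 \right)} = 32323 - \frac{165}{2} = \frac{64481}{2}$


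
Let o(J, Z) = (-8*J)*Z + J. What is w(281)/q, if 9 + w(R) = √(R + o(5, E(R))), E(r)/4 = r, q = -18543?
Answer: 3/6181 - I*√44674/18543 ≈ 0.00048536 - 0.011398*I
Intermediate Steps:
E(r) = 4*r
o(J, Z) = J - 8*J*Z (o(J, Z) = -8*J*Z + J = J - 8*J*Z)
w(R) = -9 + √(5 - 159*R) (w(R) = -9 + √(R + 5*(1 - 32*R)) = -9 + √(R + (5 - 160*R)) = -9 + √(5 - 159*R))
w(281)/q = (-9 + √(5 - 159*281))/(-18543) = (-9 + √(5 - 44679))*(-1/18543) = (-9 + √(-44674))*(-1/18543) = (-9 + I*√44674)*(-1/18543) = 3/6181 - I*√44674/18543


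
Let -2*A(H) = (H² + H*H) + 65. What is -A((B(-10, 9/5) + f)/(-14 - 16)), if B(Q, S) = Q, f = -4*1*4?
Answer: 14963/450 ≈ 33.251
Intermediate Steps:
f = -16 (f = -4*4 = -16)
A(H) = -65/2 - H² (A(H) = -((H² + H*H) + 65)/2 = -((H² + H²) + 65)/2 = -(2*H² + 65)/2 = -(65 + 2*H²)/2 = -65/2 - H²)
-A((B(-10, 9/5) + f)/(-14 - 16)) = -(-65/2 - ((-10 - 16)/(-14 - 16))²) = -(-65/2 - (-26/(-30))²) = -(-65/2 - (-26*(-1/30))²) = -(-65/2 - (13/15)²) = -(-65/2 - 1*169/225) = -(-65/2 - 169/225) = -1*(-14963/450) = 14963/450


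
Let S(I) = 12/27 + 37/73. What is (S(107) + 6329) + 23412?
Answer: 19540462/657 ≈ 29742.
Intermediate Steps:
S(I) = 625/657 (S(I) = 12*(1/27) + 37*(1/73) = 4/9 + 37/73 = 625/657)
(S(107) + 6329) + 23412 = (625/657 + 6329) + 23412 = 4158778/657 + 23412 = 19540462/657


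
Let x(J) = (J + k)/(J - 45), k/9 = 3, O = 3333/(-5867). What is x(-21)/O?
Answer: 5867/36663 ≈ 0.16003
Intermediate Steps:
O = -3333/5867 (O = 3333*(-1/5867) = -3333/5867 ≈ -0.56809)
k = 27 (k = 9*3 = 27)
x(J) = (27 + J)/(-45 + J) (x(J) = (J + 27)/(J - 45) = (27 + J)/(-45 + J))
x(-21)/O = ((27 - 21)/(-45 - 21))/(-3333/5867) = (6/(-66))*(-5867/3333) = -1/66*6*(-5867/3333) = -1/11*(-5867/3333) = 5867/36663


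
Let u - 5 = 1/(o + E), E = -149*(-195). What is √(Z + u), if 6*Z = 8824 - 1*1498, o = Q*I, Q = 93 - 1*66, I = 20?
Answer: 427*√5889405/29595 ≈ 35.014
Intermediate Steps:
Q = 27 (Q = 93 - 66 = 27)
E = 29055
o = 540 (o = 27*20 = 540)
Z = 1221 (Z = (8824 - 1*1498)/6 = (8824 - 1498)/6 = (⅙)*7326 = 1221)
u = 147976/29595 (u = 5 + 1/(540 + 29055) = 5 + 1/29595 = 147976/29595 ≈ 5.0000)
√(Z + u) = √(1221 + 147976/29595) = √(36283471/29595) = 427*√5889405/29595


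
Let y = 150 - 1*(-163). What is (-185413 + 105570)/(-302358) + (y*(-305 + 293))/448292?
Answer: 8664330377/33886168134 ≈ 0.25569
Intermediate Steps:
y = 313 (y = 150 + 163 = 313)
(-185413 + 105570)/(-302358) + (y*(-305 + 293))/448292 = (-185413 + 105570)/(-302358) + (313*(-305 + 293))/448292 = -79843*(-1/302358) + (313*(-12))*(1/448292) = 79843/302358 - 3756*1/448292 = 79843/302358 - 939/112073 = 8664330377/33886168134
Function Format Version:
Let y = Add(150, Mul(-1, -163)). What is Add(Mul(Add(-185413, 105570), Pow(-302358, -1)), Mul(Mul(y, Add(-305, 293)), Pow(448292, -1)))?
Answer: Rational(8664330377, 33886168134) ≈ 0.25569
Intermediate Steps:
y = 313 (y = Add(150, 163) = 313)
Add(Mul(Add(-185413, 105570), Pow(-302358, -1)), Mul(Mul(y, Add(-305, 293)), Pow(448292, -1))) = Add(Mul(Add(-185413, 105570), Pow(-302358, -1)), Mul(Mul(313, Add(-305, 293)), Pow(448292, -1))) = Add(Mul(-79843, Rational(-1, 302358)), Mul(Mul(313, -12), Rational(1, 448292))) = Add(Rational(79843, 302358), Mul(-3756, Rational(1, 448292))) = Add(Rational(79843, 302358), Rational(-939, 112073)) = Rational(8664330377, 33886168134)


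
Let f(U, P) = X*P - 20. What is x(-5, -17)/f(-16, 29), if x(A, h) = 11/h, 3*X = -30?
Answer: 11/5270 ≈ 0.0020873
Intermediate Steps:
X = -10 (X = (⅓)*(-30) = -10)
f(U, P) = -20 - 10*P (f(U, P) = -10*P - 20 = -20 - 10*P)
x(-5, -17)/f(-16, 29) = (11/(-17))/(-20 - 10*29) = (11*(-1/17))/(-20 - 290) = -11/17/(-310) = -11/17*(-1/310) = 11/5270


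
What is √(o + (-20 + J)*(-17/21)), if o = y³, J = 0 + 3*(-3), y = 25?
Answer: √6900978/21 ≈ 125.09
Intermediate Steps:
J = -9 (J = 0 - 9 = -9)
o = 15625 (o = 25³ = 15625)
√(o + (-20 + J)*(-17/21)) = √(15625 + (-20 - 9)*(-17/21)) = √(15625 - (-493)/21) = √(15625 - 29*(-17/21)) = √(15625 + 493/21) = √(328618/21) = √6900978/21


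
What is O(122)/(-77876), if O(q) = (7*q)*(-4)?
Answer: 854/19469 ≈ 0.043865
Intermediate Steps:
O(q) = -28*q
O(122)/(-77876) = -28*122/(-77876) = -3416*(-1/77876) = 854/19469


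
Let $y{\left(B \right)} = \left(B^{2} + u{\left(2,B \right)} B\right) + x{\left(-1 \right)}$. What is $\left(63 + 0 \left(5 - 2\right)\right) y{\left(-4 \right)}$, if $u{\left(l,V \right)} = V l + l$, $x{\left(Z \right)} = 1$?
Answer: $2583$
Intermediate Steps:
$u{\left(l,V \right)} = l + V l$
$y{\left(B \right)} = 1 + B^{2} + B \left(2 + 2 B\right)$ ($y{\left(B \right)} = \left(B^{2} + 2 \left(1 + B\right) B\right) + 1 = \left(B^{2} + \left(2 + 2 B\right) B\right) + 1 = \left(B^{2} + B \left(2 + 2 B\right)\right) + 1 = 1 + B^{2} + B \left(2 + 2 B\right)$)
$\left(63 + 0 \left(5 - 2\right)\right) y{\left(-4 \right)} = \left(63 + 0 \left(5 - 2\right)\right) \left(1 + 2 \left(-4\right) + 3 \left(-4\right)^{2}\right) = \left(63 + 0 \cdot 3\right) \left(1 - 8 + 3 \cdot 16\right) = \left(63 + 0\right) \left(1 - 8 + 48\right) = 63 \cdot 41 = 2583$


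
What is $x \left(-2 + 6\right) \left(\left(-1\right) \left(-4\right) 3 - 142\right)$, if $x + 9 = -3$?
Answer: $6240$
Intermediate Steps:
$x = -12$ ($x = -9 - 3 = -12$)
$x \left(-2 + 6\right) \left(\left(-1\right) \left(-4\right) 3 - 142\right) = - 12 \left(-2 + 6\right) \left(\left(-1\right) \left(-4\right) 3 - 142\right) = \left(-12\right) 4 \left(4 \cdot 3 - 142\right) = - 48 \left(12 - 142\right) = \left(-48\right) \left(-130\right) = 6240$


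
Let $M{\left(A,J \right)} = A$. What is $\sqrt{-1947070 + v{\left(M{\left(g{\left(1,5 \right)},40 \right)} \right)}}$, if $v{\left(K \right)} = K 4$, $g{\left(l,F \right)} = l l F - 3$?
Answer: $i \sqrt{1947062} \approx 1395.4 i$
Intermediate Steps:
$g{\left(l,F \right)} = -3 + F l^{2}$ ($g{\left(l,F \right)} = l^{2} F - 3 = F l^{2} - 3 = -3 + F l^{2}$)
$v{\left(K \right)} = 4 K$
$\sqrt{-1947070 + v{\left(M{\left(g{\left(1,5 \right)},40 \right)} \right)}} = \sqrt{-1947070 + 4 \left(-3 + 5 \cdot 1^{2}\right)} = \sqrt{-1947070 + 4 \left(-3 + 5 \cdot 1\right)} = \sqrt{-1947070 + 4 \left(-3 + 5\right)} = \sqrt{-1947070 + 4 \cdot 2} = \sqrt{-1947070 + 8} = \sqrt{-1947062} = i \sqrt{1947062}$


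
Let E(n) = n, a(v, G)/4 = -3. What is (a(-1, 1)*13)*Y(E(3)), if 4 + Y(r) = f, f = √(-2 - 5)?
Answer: 624 - 156*I*√7 ≈ 624.0 - 412.74*I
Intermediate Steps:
f = I*√7 (f = √(-7) = I*√7 ≈ 2.6458*I)
a(v, G) = -12 (a(v, G) = 4*(-3) = -12)
Y(r) = -4 + I*√7
(a(-1, 1)*13)*Y(E(3)) = (-12*13)*(-4 + I*√7) = -156*(-4 + I*√7) = 624 - 156*I*√7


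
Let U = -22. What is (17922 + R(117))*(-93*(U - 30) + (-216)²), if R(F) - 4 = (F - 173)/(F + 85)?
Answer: 93226163016/101 ≈ 9.2303e+8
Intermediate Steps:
R(F) = 4 + (-173 + F)/(85 + F) (R(F) = 4 + (F - 173)/(F + 85) = 4 + (-173 + F)/(85 + F))
(17922 + R(117))*(-93*(U - 30) + (-216)²) = (17922 + (167 + 5*117)/(85 + 117))*(-93*(-22 - 30) + (-216)²) = (17922 + (167 + 585)/202)*(-93*(-52) + 46656) = (17922 + (1/202)*752)*(4836 + 46656) = (17922 + 376/101)*51492 = (1810498/101)*51492 = 93226163016/101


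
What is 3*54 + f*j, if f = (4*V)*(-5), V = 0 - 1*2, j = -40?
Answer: -1438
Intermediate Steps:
V = -2 (V = 0 - 2 = -2)
f = 40 (f = (4*(-2))*(-5) = -8*(-5) = 40)
3*54 + f*j = 3*54 + 40*(-40) = 162 - 1600 = -1438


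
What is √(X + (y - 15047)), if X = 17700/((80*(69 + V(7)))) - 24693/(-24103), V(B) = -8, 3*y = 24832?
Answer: I*√526469413824318903/8821698 ≈ 82.25*I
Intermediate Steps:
y = 24832/3 (y = (⅓)*24832 = 24832/3 ≈ 8277.3)
X = 27356247/5881132 (X = 17700/((80*(69 - 8))) - 24693/(-24103) = 17700/((80*61)) - 24693*(-1/24103) = 17700/4880 + 24693/24103 = 17700*(1/4880) + 24693/24103 = 885/244 + 24693/24103 = 27356247/5881132 ≈ 4.6515)
√(X + (y - 15047)) = √(27356247/5881132 + (24832/3 - 15047)) = √(27356247/5881132 - 20309/3) = √(-119357841047/17643396) = I*√526469413824318903/8821698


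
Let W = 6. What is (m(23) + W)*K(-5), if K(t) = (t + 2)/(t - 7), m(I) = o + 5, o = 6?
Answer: 17/4 ≈ 4.2500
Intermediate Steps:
m(I) = 11 (m(I) = 6 + 5 = 11)
K(t) = (2 + t)/(-7 + t)
(m(23) + W)*K(-5) = (11 + 6)*((2 - 5)/(-7 - 5)) = 17*(-3/(-12)) = 17*(-1/12*(-3)) = 17*(¼) = 17/4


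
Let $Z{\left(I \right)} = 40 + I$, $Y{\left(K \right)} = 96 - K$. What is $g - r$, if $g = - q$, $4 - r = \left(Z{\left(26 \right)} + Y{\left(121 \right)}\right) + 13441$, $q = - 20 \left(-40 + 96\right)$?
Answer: $14598$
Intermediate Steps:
$q = -1120$ ($q = \left(-20\right) 56 = -1120$)
$r = -13478$ ($r = 4 - \left(\left(\left(40 + 26\right) + \left(96 - 121\right)\right) + 13441\right) = 4 - \left(\left(66 + \left(96 - 121\right)\right) + 13441\right) = 4 - \left(\left(66 - 25\right) + 13441\right) = 4 - \left(41 + 13441\right) = 4 - 13482 = -13478$)
$g = 1120$ ($g = \left(-1\right) \left(-1120\right) = 1120$)
$g - r = 1120 - -13478 = 1120 + 13478 = 14598$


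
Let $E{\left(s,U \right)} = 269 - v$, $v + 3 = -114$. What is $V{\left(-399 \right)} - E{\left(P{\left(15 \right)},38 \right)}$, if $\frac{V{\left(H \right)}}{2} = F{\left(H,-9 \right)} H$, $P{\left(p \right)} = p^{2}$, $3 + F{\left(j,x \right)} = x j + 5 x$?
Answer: $-2827700$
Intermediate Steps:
$F{\left(j,x \right)} = -3 + 5 x + j x$ ($F{\left(j,x \right)} = -3 + \left(x j + 5 x\right) = -3 + \left(j x + 5 x\right) = -3 + \left(5 x + j x\right) = -3 + 5 x + j x$)
$v = -117$ ($v = -3 - 114 = -117$)
$V{\left(H \right)} = 2 H \left(-48 - 9 H\right)$ ($V{\left(H \right)} = 2 \left(-3 + 5 \left(-9\right) + H \left(-9\right)\right) H = 2 \left(-3 - 45 - 9 H\right) H = 2 \left(-48 - 9 H\right) H = 2 H \left(-48 - 9 H\right)$)
$E{\left(s,U \right)} = 386$ ($E{\left(s,U \right)} = 269 - -117 = 269 + 117 = 386$)
$V{\left(-399 \right)} - E{\left(P{\left(15 \right)},38 \right)} = 6 \left(-399\right) \left(-16 - -1197\right) - 386 = 6 \left(-399\right) \left(-16 + 1197\right) - 386 = 6 \left(-399\right) 1181 - 386 = -2827314 - 386 = -2827700$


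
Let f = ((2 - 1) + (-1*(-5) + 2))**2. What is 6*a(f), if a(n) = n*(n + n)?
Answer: 49152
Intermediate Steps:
f = 64 (f = (1 + (5 + 2))**2 = (1 + 7)**2 = 8**2 = 64)
a(n) = 2*n**2 (a(n) = n*(2*n) = 2*n**2)
6*a(f) = 6*(2*64**2) = 6*(2*4096) = 6*8192 = 49152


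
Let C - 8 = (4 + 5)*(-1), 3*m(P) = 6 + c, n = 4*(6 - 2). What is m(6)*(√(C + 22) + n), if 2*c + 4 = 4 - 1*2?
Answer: 80/3 + 5*√21/3 ≈ 34.304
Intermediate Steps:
c = -1 (c = -2 + (4 - 1*2)/2 = -2 + (4 - 2)/2 = -2 + (½)*2 = -2 + 1 = -1)
n = 16 (n = 4*4 = 16)
m(P) = 5/3 (m(P) = (6 - 1)/3 = (⅓)*5 = 5/3)
C = -1 (C = 8 + (4 + 5)*(-1) = 8 + 9*(-1) = 8 - 9 = -1)
m(6)*(√(C + 22) + n) = 5*(√(-1 + 22) + 16)/3 = 5*(√21 + 16)/3 = 5*(16 + √21)/3 = 80/3 + 5*√21/3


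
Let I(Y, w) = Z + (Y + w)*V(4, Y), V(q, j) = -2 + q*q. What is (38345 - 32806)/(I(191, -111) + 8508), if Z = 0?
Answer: 191/332 ≈ 0.57530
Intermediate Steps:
V(q, j) = -2 + q**2
I(Y, w) = 14*Y + 14*w (I(Y, w) = 0 + (Y + w)*(-2 + 4**2) = 0 + (Y + w)*(-2 + 16) = 0 + (Y + w)*14 = 0 + (14*Y + 14*w) = 14*Y + 14*w)
(38345 - 32806)/(I(191, -111) + 8508) = (38345 - 32806)/((14*191 + 14*(-111)) + 8508) = 5539/((2674 - 1554) + 8508) = 5539/(1120 + 8508) = 5539/9628 = 5539*(1/9628) = 191/332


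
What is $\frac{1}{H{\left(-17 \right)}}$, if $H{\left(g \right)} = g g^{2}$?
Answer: $- \frac{1}{4913} \approx -0.00020354$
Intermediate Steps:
$H{\left(g \right)} = g^{3}$
$\frac{1}{H{\left(-17 \right)}} = \frac{1}{\left(-17\right)^{3}} = \frac{1}{-4913} = - \frac{1}{4913}$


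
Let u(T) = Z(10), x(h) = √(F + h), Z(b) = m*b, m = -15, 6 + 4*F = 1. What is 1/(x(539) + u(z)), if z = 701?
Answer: -200/29283 - 2*√239/29283 ≈ -0.0078858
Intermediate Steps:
F = -5/4 (F = -3/2 + (¼)*1 = -3/2 + ¼ = -5/4 ≈ -1.2500)
Z(b) = -15*b
x(h) = √(-5/4 + h)
u(T) = -150 (u(T) = -15*10 = -150)
1/(x(539) + u(z)) = 1/(√(-5 + 4*539)/2 - 150) = 1/(√(-5 + 2156)/2 - 150) = 1/(√2151/2 - 150) = 1/((3*√239)/2 - 150) = 1/(3*√239/2 - 150) = 1/(-150 + 3*√239/2)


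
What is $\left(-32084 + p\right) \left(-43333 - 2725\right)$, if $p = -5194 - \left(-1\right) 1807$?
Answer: $1633723318$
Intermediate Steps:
$p = -3387$ ($p = -5194 - -1807 = -5194 + 1807 = -3387$)
$\left(-32084 + p\right) \left(-43333 - 2725\right) = \left(-32084 - 3387\right) \left(-43333 - 2725\right) = \left(-35471\right) \left(-46058\right) = 1633723318$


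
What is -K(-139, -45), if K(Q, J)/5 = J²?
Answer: -10125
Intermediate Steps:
K(Q, J) = 5*J²
-K(-139, -45) = -5*(-45)² = -5*2025 = -1*10125 = -10125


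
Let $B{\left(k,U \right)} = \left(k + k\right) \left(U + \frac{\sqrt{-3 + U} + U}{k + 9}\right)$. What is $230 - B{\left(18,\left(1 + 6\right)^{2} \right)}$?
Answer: $- \frac{4798}{3} - \frac{4 \sqrt{46}}{3} \approx -1608.4$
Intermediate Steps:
$B{\left(k,U \right)} = 2 k \left(U + \frac{U + \sqrt{-3 + U}}{9 + k}\right)$
$230 - B{\left(18,\left(1 + 6\right)^{2} \right)} = 230 - 2 \cdot 18 \frac{1}{9 + 18} \left(\sqrt{-3 + \left(1 + 6\right)^{2}} + 10 \left(1 + 6\right)^{2} + \left(1 + 6\right)^{2} \cdot 18\right) = 230 - 2 \cdot 18 \cdot \frac{1}{27} \left(\sqrt{-3 + 7^{2}} + 10 \cdot 7^{2} + 7^{2} \cdot 18\right) = 230 - 2 \cdot 18 \cdot \frac{1}{27} \left(\sqrt{-3 + 49} + 10 \cdot 49 + 49 \cdot 18\right) = 230 - 2 \cdot 18 \cdot \frac{1}{27} \left(\sqrt{46} + 490 + 882\right) = 230 - 2 \cdot 18 \cdot \frac{1}{27} \left(1372 + \sqrt{46}\right) = 230 - \left(\frac{5488}{3} + \frac{4 \sqrt{46}}{3}\right) = - \frac{4798}{3} - \frac{4 \sqrt{46}}{3}$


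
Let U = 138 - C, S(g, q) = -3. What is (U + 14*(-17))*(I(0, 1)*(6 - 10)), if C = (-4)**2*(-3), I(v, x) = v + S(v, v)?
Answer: -624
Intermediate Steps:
I(v, x) = -3 + v (I(v, x) = v - 3 = -3 + v)
C = -48 (C = 16*(-3) = -48)
U = 186 (U = 138 - 1*(-48) = 138 + 48 = 186)
(U + 14*(-17))*(I(0, 1)*(6 - 10)) = (186 + 14*(-17))*((-3 + 0)*(6 - 10)) = (186 - 238)*(-3*(-4)) = -52*12 = -624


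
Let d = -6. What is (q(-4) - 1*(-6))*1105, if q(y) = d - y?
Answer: 4420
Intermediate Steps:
q(y) = -6 - y
(q(-4) - 1*(-6))*1105 = ((-6 - 1*(-4)) - 1*(-6))*1105 = ((-6 + 4) + 6)*1105 = (-2 + 6)*1105 = 4*1105 = 4420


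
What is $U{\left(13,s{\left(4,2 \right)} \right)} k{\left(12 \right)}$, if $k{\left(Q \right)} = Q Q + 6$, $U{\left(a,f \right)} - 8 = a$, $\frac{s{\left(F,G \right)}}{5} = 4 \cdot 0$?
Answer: $3150$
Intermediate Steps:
$s{\left(F,G \right)} = 0$ ($s{\left(F,G \right)} = 5 \cdot 4 \cdot 0 = 5 \cdot 0 = 0$)
$U{\left(a,f \right)} = 8 + a$
$k{\left(Q \right)} = 6 + Q^{2}$ ($k{\left(Q \right)} = Q^{2} + 6 = 6 + Q^{2}$)
$U{\left(13,s{\left(4,2 \right)} \right)} k{\left(12 \right)} = \left(8 + 13\right) \left(6 + 12^{2}\right) = 21 \left(6 + 144\right) = 21 \cdot 150 = 3150$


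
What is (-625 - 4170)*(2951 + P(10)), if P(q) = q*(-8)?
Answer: -13766445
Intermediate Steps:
P(q) = -8*q
(-625 - 4170)*(2951 + P(10)) = (-625 - 4170)*(2951 - 8*10) = -4795*(2951 - 80) = -4795*2871 = -13766445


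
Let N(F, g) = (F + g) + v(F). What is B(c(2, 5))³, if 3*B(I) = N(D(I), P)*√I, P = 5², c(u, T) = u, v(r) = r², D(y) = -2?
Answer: 1458*√2 ≈ 2061.9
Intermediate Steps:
P = 25
N(F, g) = F + g + F² (N(F, g) = (F + g) + F² = F + g + F²)
B(I) = 9*√I (B(I) = ((-2 + 25 + (-2)²)*√I)/3 = ((-2 + 25 + 4)*√I)/3 = (27*√I)/3 = 9*√I)
B(c(2, 5))³ = (9*√2)³ = 1458*√2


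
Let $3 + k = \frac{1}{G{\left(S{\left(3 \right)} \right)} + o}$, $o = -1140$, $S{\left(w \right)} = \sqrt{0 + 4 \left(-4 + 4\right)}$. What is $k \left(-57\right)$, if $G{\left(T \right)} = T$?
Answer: $\frac{3421}{20} \approx 171.05$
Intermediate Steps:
$S{\left(w \right)} = 0$ ($S{\left(w \right)} = \sqrt{0 + 4 \cdot 0} = \sqrt{0 + 0} = \sqrt{0} = 0$)
$k = - \frac{3421}{1140}$ ($k = -3 + \frac{1}{0 - 1140} = -3 + \frac{1}{-1140} = -3 - \frac{1}{1140} = - \frac{3421}{1140} \approx -3.0009$)
$k \left(-57\right) = \left(- \frac{3421}{1140}\right) \left(-57\right) = \frac{3421}{20}$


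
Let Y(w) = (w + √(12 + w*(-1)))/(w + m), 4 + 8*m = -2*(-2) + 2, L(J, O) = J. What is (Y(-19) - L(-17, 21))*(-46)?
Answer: -62146/75 + 184*√31/75 ≈ -814.95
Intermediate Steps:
m = ¼ (m = -½ + (-2*(-2) + 2)/8 = -½ + (4 + 2)/8 = -½ + (⅛)*6 = -½ + ¾ = ¼ ≈ 0.25000)
Y(w) = (w + √(12 - w))/(¼ + w) (Y(w) = (w + √(12 + w*(-1)))/(w + ¼) = (w + √(12 - w))/(¼ + w))
(Y(-19) - L(-17, 21))*(-46) = (4*(-19 + √(12 - 1*(-19)))/(1 + 4*(-19)) - 1*(-17))*(-46) = (4*(-19 + √(12 + 19))/(1 - 76) + 17)*(-46) = (4*(-19 + √31)/(-75) + 17)*(-46) = (4*(-1/75)*(-19 + √31) + 17)*(-46) = ((76/75 - 4*√31/75) + 17)*(-46) = (1351/75 - 4*√31/75)*(-46) = -62146/75 + 184*√31/75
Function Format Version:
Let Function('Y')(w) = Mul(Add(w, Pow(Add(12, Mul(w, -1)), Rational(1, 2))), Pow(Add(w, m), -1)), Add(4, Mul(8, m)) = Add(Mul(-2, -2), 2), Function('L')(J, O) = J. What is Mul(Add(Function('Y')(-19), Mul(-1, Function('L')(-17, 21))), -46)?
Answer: Add(Rational(-62146, 75), Mul(Rational(184, 75), Pow(31, Rational(1, 2)))) ≈ -814.95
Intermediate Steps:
m = Rational(1, 4) (m = Add(Rational(-1, 2), Mul(Rational(1, 8), Add(Mul(-2, -2), 2))) = Add(Rational(-1, 2), Mul(Rational(1, 8), Add(4, 2))) = Add(Rational(-1, 2), Mul(Rational(1, 8), 6)) = Add(Rational(-1, 2), Rational(3, 4)) = Rational(1, 4) ≈ 0.25000)
Function('Y')(w) = Mul(Pow(Add(Rational(1, 4), w), -1), Add(w, Pow(Add(12, Mul(-1, w)), Rational(1, 2)))) (Function('Y')(w) = Mul(Add(w, Pow(Add(12, Mul(w, -1)), Rational(1, 2))), Pow(Add(w, Rational(1, 4)), -1)) = Mul(Add(w, Pow(Add(12, Mul(-1, w)), Rational(1, 2))), Pow(Add(Rational(1, 4), w), -1)) = Mul(Pow(Add(Rational(1, 4), w), -1), Add(w, Pow(Add(12, Mul(-1, w)), Rational(1, 2)))))
Mul(Add(Function('Y')(-19), Mul(-1, Function('L')(-17, 21))), -46) = Mul(Add(Mul(4, Pow(Add(1, Mul(4, -19)), -1), Add(-19, Pow(Add(12, Mul(-1, -19)), Rational(1, 2)))), Mul(-1, -17)), -46) = Mul(Add(Mul(4, Pow(Add(1, -76), -1), Add(-19, Pow(Add(12, 19), Rational(1, 2)))), 17), -46) = Mul(Add(Mul(4, Pow(-75, -1), Add(-19, Pow(31, Rational(1, 2)))), 17), -46) = Mul(Add(Mul(4, Rational(-1, 75), Add(-19, Pow(31, Rational(1, 2)))), 17), -46) = Mul(Add(Add(Rational(76, 75), Mul(Rational(-4, 75), Pow(31, Rational(1, 2)))), 17), -46) = Mul(Add(Rational(1351, 75), Mul(Rational(-4, 75), Pow(31, Rational(1, 2)))), -46) = Add(Rational(-62146, 75), Mul(Rational(184, 75), Pow(31, Rational(1, 2))))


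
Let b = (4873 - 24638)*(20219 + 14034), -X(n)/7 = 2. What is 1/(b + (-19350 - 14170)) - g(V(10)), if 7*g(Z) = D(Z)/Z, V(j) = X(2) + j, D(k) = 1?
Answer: 677044037/18957233820 ≈ 0.035714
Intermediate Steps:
X(n) = -14 (X(n) = -7*2 = -14)
b = -677010545 (b = -19765*34253 = -677010545)
V(j) = -14 + j
g(Z) = 1/(7*Z) (g(Z) = (1/Z)/7 = 1/(7*Z))
1/(b + (-19350 - 14170)) - g(V(10)) = 1/(-677010545 + (-19350 - 14170)) - 1/(7*(-14 + 10)) = 1/(-677010545 - 33520) - 1/(7*(-4)) = 1/(-677044065) - (-1)/(7*4) = -1/677044065 - 1*(-1/28) = -1/677044065 + 1/28 = 677044037/18957233820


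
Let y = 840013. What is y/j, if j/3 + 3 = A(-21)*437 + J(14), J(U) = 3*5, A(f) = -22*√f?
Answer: 840013/485252265 + 4037942491*I*√21/2911513590 ≈ 0.0017311 + 6.3555*I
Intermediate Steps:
J(U) = 15
j = 36 - 28842*I*√21 (j = -9 + 3*(-22*I*√21*437 + 15) = -9 + 3*(-9614*I*√21 + 15) = -9 + 3*(15 - 9614*I*√21) = -9 + (45 - 28842*I*√21) = 36 - 28842*I*√21 ≈ 36.0 - 1.3217e+5*I)
y/j = 840013/(36 - 28842*I*√21)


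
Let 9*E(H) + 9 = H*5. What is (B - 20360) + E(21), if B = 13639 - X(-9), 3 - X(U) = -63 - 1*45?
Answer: -20464/3 ≈ -6821.3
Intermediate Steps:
E(H) = -1 + 5*H/9 (E(H) = -1 + (H*5)/9 = -1 + (5*H)/9 = -1 + 5*H/9)
X(U) = 111 (X(U) = 3 - (-63 - 1*45) = 3 - (-63 - 45) = 3 - 1*(-108) = 3 + 108 = 111)
B = 13528 (B = 13639 - 1*111 = 13639 - 111 = 13528)
(B - 20360) + E(21) = (13528 - 20360) + (-1 + (5/9)*21) = -6832 + (-1 + 35/3) = -6832 + 32/3 = -20464/3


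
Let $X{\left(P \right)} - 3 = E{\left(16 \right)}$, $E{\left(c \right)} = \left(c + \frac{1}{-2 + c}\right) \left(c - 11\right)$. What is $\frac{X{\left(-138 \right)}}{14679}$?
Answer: $\frac{389}{68502} \approx 0.0056787$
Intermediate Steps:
$E{\left(c \right)} = \left(-11 + c\right) \left(c + \frac{1}{-2 + c}\right)$ ($E{\left(c \right)} = \left(c + \frac{1}{-2 + c}\right) \left(-11 + c\right) = \left(-11 + c\right) \left(c + \frac{1}{-2 + c}\right)$)
$X{\left(P \right)} = \frac{1167}{14}$ ($X{\left(P \right)} = 3 + \frac{-11 + 16^{3} - 13 \cdot 16^{2} + 23 \cdot 16}{-2 + 16} = 3 + \frac{-11 + 4096 - 3328 + 368}{14} = 3 + \frac{1}{14} \cdot 1125 = 3 + \frac{1125}{14} = \frac{1167}{14}$)
$\frac{X{\left(-138 \right)}}{14679} = \frac{1167}{14 \cdot 14679} = \frac{1167}{14} \cdot \frac{1}{14679} = \frac{389}{68502}$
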